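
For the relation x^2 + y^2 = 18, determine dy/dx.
Take d/dx of both sides. Since y is implicitly a function of x, the chain rule attaches a y' = dy/dx factor whenever we differentiate through y.

Set F(x, y) = (left side) − (right side), so the curve is F = 0. Differentiating each term of F:
  d/dx[x^2] = 2x
  d/dx[y^2] = 2y·y'
  d/dx[-18] = 0

Collecting, the y'-free part is the partial derivative in x and the y' coefficient is the partial derivative in y:
  ∂F/∂x = 2x
  ∂F/∂y = 2y

so d/dx[F(x, y(x))] = ∂F/∂x + (∂F/∂y)·y' = 0. Rearranging,
  dy/dx = -(∂F/∂x)/(∂F/∂y) = -(2x)/(2y) = -x/y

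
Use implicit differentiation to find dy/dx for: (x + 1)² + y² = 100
Differentiate the relation implicitly: treat y = y(x) and apply the chain rule, so every y-derivative picks up a y' = dy/dx factor.

With everything moved to the left-hand side, differentiate term by term:
  d/dx[y^2] = 2y·y'
  d/dx[(x + 1)^2] = 2x + 2
  d/dx[-100] = 0

Separating the contributions that come from x directly and those that come through y:
  without y':      2x + 2
  multiplying y':  2y

so (2x + 2) + (2y)·y' = 0, and therefore
  dy/dx = -(2x + 2)/(2y) = (-x - 1)/y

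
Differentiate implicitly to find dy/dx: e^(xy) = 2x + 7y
Take d/dx of both sides. Since y is implicitly a function of x, the chain rule attaches a y' = dy/dx factor whenever we differentiate through y.

Set F(x, y) = (left side) − (right side), so the curve is F = 0. Differentiating each term of F:
  d/dx[-2x] = -2
  d/dx[-7y] = -7·y'
  d/dx[e^(xy)] = (x·y' + y)·e^(xy)

Collecting, the y'-free part is the partial derivative in x and the y' coefficient is the partial derivative in y:
  ∂F/∂x = y·e^(xy) - 2
  ∂F/∂y = x·e^(xy) - 7

so d/dx[F(x, y(x))] = ∂F/∂x + (∂F/∂y)·y' = 0. Rearranging,
  dy/dx = -(∂F/∂x)/(∂F/∂y) = -(y·e^(xy) - 2)/(x·e^(xy) - 7) = (-y·e^(xy) + 2)/(x·e^(xy) - 7)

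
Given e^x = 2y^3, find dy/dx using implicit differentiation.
Differentiate both sides with respect to x, treating y as y(x). By the chain rule, any term containing y contributes a factor of y' = dy/dx when we differentiate it.

Move every term to one side and write the relation as F(x, y) = 0. Term by term,
  d/dx[-2y^3] = -6y^2·y'
  d/dx[e^(x)] = e^(x)

The pieces without y' make up ∂F/∂x and the coefficient of y' is ∂F/∂y:
  ∂F/∂x = e^(x),
  ∂F/∂y = -6y^2.

Since d/dx[F] = ∂F/∂x + (∂F/∂y)·y' = 0, solve for y':
  (∂F/∂y)·y' = -∂F/∂x
  dy/dx = -(∂F/∂x)/(∂F/∂y) = -(e^(x))/(-6y^2) = e^(x)/(6y^2)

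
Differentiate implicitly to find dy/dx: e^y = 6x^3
Apply d/dx to both sides, remembering that y depends on x. Each occurrence of y therefore brings in a y' = dy/dx via the chain rule.

With F(x, y) equal to the left-hand side minus the right, differentiate F term by term:
  d/dx[-6x^3] = -18x^2
  d/dx[e^(y)] = y'·e^(y)
Adding these up, d/dx[F] = 0 becomes
  (-18x^2) + (e^(y))·y' = 0,
so isolating y',
  dy/dx = -(-18x^2)/(e^(y)) = 18x^2e^(-y)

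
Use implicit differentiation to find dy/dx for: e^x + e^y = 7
Differentiate the relation implicitly: treat y = y(x) and apply the chain rule, so every y-derivative picks up a y' = dy/dx factor.

With everything moved to the left-hand side, differentiate term by term:
  d/dx[e^(x)] = e^(x)
  d/dx[e^(y)] = y'·e^(y)
  d/dx[-7] = 0

Separating the contributions that come from x directly and those that come through y:
  without y':      e^(x)
  multiplying y':  e^(y)

so (e^(x)) + (e^(y))·y' = 0, and therefore
  dy/dx = -(e^(x))/(e^(y)) = -e^(x - y)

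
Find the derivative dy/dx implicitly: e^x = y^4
Differentiate the relation implicitly: treat y = y(x) and apply the chain rule, so every y-derivative picks up a y' = dy/dx factor.

With everything moved to the left-hand side, differentiate term by term:
  d/dx[-y^4] = -4y^3·y'
  d/dx[e^(x)] = e^(x)

Separating the contributions that come from x directly and those that come through y:
  without y':      e^(x)
  multiplying y':  -4y^3

so (e^(x)) + (-4y^3)·y' = 0, and therefore
  dy/dx = -(e^(x))/(-4y^3) = e^(x)/(4y^3)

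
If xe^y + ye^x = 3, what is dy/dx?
Take d/dx of both sides. Since y is implicitly a function of x, the chain rule attaches a y' = dy/dx factor whenever we differentiate through y.

Set F(x, y) = (left side) − (right side), so the curve is F = 0. Differentiating each term of F:
  d/dx[x·e^(y)] = x·y'·e^(y) + e^(y)
  d/dx[y·e^(x)] = y·e^(x) + y'·e^(x)
  d/dx[-3] = 0

Collecting, the y'-free part is the partial derivative in x and the y' coefficient is the partial derivative in y:
  ∂F/∂x = y·e^(x) + e^(y)
  ∂F/∂y = x·e^(y) + e^(x)

so d/dx[F(x, y(x))] = ∂F/∂x + (∂F/∂y)·y' = 0. Rearranging,
  dy/dx = -(∂F/∂x)/(∂F/∂y) = -(y·e^(x) + e^(y))/(x·e^(y) + e^(x)) = (-y·e^(x) - e^(y))/(x·e^(y) + e^(x))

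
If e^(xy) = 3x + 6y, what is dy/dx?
Apply d/dx to both sides, remembering that y depends on x. Each occurrence of y therefore brings in a y' = dy/dx via the chain rule.

With F(x, y) equal to the left-hand side minus the right, differentiate F term by term:
  d/dx[-3x] = -3
  d/dx[-6y] = -6·y'
  d/dx[e^(xy)] = (x·y' + y)·e^(xy)
Adding these up, d/dx[F] = 0 becomes
  (y·e^(xy) - 3) + (x·e^(xy) - 6)·y' = 0,
so isolating y',
  dy/dx = -(y·e^(xy) - 3)/(x·e^(xy) - 6) = (-y·e^(xy) + 3)/(x·e^(xy) - 6)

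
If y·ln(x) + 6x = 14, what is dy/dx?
Differentiate the relation implicitly: treat y = y(x) and apply the chain rule, so every y-derivative picks up a y' = dy/dx factor.

With everything moved to the left-hand side, differentiate term by term:
  d/dx[6x] = 6
  d/dx[y·ln(x)] = y'·ln(x) + y/x
  d/dx[-14] = 0

Separating the contributions that come from x directly and those that come through y:
  without y':      6 + y/x
  multiplying y':  ln(x)

so (6 + y/x) + (ln(x))·y' = 0, and therefore
  dy/dx = -(6 + y/x)/(ln(x))
        = -((6x + y)/x)/(ln(x)) = (-6x - y)/(x·ln(x))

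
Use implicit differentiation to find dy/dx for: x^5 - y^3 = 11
Take d/dx of both sides. Since y is implicitly a function of x, the chain rule attaches a y' = dy/dx factor whenever we differentiate through y.

Set F(x, y) = (left side) − (right side), so the curve is F = 0. Differentiating each term of F:
  d/dx[x^5] = 5x^4
  d/dx[-y^3] = -3y^2·y'
  d/dx[-11] = 0

Collecting, the y'-free part is the partial derivative in x and the y' coefficient is the partial derivative in y:
  ∂F/∂x = 5x^4
  ∂F/∂y = -3y^2

so d/dx[F(x, y(x))] = ∂F/∂x + (∂F/∂y)·y' = 0. Rearranging,
  dy/dx = -(∂F/∂x)/(∂F/∂y) = -(5x^4)/(-3y^2) = 5x^4/(3y^2)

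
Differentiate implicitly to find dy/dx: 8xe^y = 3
Take d/dx of both sides. Since y is implicitly a function of x, the chain rule attaches a y' = dy/dx factor whenever we differentiate through y.

Set F(x, y) = (left side) − (right side), so the curve is F = 0. Differentiating each term of F:
  d/dx[8x·e^(y)] = 8x·y'·e^(y) + 8e^(y)
  d/dx[-3] = 0

Collecting, the y'-free part is the partial derivative in x and the y' coefficient is the partial derivative in y:
  ∂F/∂x = 8e^(y)
  ∂F/∂y = 8x·e^(y)

so d/dx[F(x, y(x))] = ∂F/∂x + (∂F/∂y)·y' = 0. Rearranging,
  dy/dx = -(∂F/∂x)/(∂F/∂y) = -(8e^(y))/(8x·e^(y)) = -1/x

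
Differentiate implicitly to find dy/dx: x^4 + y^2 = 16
Differentiate both sides with respect to x, treating y as y(x). By the chain rule, any term containing y contributes a factor of y' = dy/dx when we differentiate it.

Move every term to one side and write the relation as F(x, y) = 0. Term by term,
  d/dx[x^4] = 4x^3
  d/dx[y^2] = 2y·y'
  d/dx[-16] = 0

The pieces without y' make up ∂F/∂x and the coefficient of y' is ∂F/∂y:
  ∂F/∂x = 4x^3,
  ∂F/∂y = 2y.

Since d/dx[F] = ∂F/∂x + (∂F/∂y)·y' = 0, solve for y':
  (∂F/∂y)·y' = -∂F/∂x
  dy/dx = -(∂F/∂x)/(∂F/∂y) = -(4x^3)/(2y) = -2x^3/y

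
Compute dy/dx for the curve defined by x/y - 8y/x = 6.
Take d/dx of both sides. Since y is implicitly a function of x, the chain rule attaches a y' = dy/dx factor whenever we differentiate through y.

Set F(x, y) = (left side) − (right side), so the curve is F = 0. Differentiating each term of F:
  d/dx[x/y] = -x·y'/y^2 + 1/y
  d/dx[-8y/x] = -8·y'/x + 8y/x^2
  d/dx[-6] = 0

Collecting, the y'-free part is the partial derivative in x and the y' coefficient is the partial derivative in y:
  ∂F/∂x = 1/y + 8y/x^2
  ∂F/∂y = -x/y^2 - 8/x

so d/dx[F(x, y(x))] = ∂F/∂x + (∂F/∂y)·y' = 0. Rearranging,
  dy/dx = -(∂F/∂x)/(∂F/∂y) = -(1/y + 8y/x^2)/(-x/y^2 - 8/x)
        = -((x^2 + 8y^2)/(x^2y))/(-(x^2 + 8y^2)/(xy^2)) = y/x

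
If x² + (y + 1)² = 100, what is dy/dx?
Differentiate both sides with respect to x, treating y as y(x). By the chain rule, any term containing y contributes a factor of y' = dy/dx when we differentiate it.

Move every term to one side and write the relation as F(x, y) = 0. Term by term,
  d/dx[x^2] = 2x
  d/dx[(y + 1)^2] = 2·y'(y + 1)
  d/dx[-100] = 0

The pieces without y' make up ∂F/∂x and the coefficient of y' is ∂F/∂y:
  ∂F/∂x = 2x,
  ∂F/∂y = 2y + 2.

Since d/dx[F] = ∂F/∂x + (∂F/∂y)·y' = 0, solve for y':
  (∂F/∂y)·y' = -∂F/∂x
  dy/dx = -(∂F/∂x)/(∂F/∂y) = -(2x)/(2y + 2) = -x/(y + 1)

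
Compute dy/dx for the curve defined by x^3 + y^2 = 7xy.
Differentiate both sides with respect to x, treating y as y(x). By the chain rule, any term containing y contributes a factor of y' = dy/dx when we differentiate it.

Move every term to one side and write the relation as F(x, y) = 0. Term by term,
  d/dx[x^3] = 3x^2
  d/dx[-7xy] = -7x·y' - 7y
  d/dx[y^2] = 2y·y'

The pieces without y' make up ∂F/∂x and the coefficient of y' is ∂F/∂y:
  ∂F/∂x = 3x^2 - 7y,
  ∂F/∂y = -7x + 2y.

Since d/dx[F] = ∂F/∂x + (∂F/∂y)·y' = 0, solve for y':
  (∂F/∂y)·y' = -∂F/∂x
  dy/dx = -(∂F/∂x)/(∂F/∂y) = -(3x^2 - 7y)/(-7x + 2y) = (3x^2 - 7y)/(7x - 2y)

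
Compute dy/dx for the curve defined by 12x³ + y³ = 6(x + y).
Differentiate the relation implicitly: treat y = y(x) and apply the chain rule, so every y-derivative picks up a y' = dy/dx factor.

With everything moved to the left-hand side, differentiate term by term:
  d/dx[12x^3] = 36x^2
  d/dx[-6x] = -6
  d/dx[y^3] = 3y^2·y'
  d/dx[-6y] = -6·y'

Separating the contributions that come from x directly and those that come through y:
  without y':      36x^2 - 6
  multiplying y':  3y^2 - 6

so (36x^2 - 6) + (3y^2 - 6)·y' = 0, and therefore
  dy/dx = -(36x^2 - 6)/(3y^2 - 6) = 2(1 - 6x^2)/(y^2 - 2)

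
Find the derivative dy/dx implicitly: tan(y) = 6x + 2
Differentiate both sides with respect to x, treating y as y(x). By the chain rule, any term containing y contributes a factor of y' = dy/dx when we differentiate it.

Move every term to one side and write the relation as F(x, y) = 0. Term by term,
  d/dx[-6x] = -6
  d/dx[tan(y)] = y'(tan(y)^2 + 1)
  d/dx[-2] = 0

The pieces without y' make up ∂F/∂x and the coefficient of y' is ∂F/∂y:
  ∂F/∂x = -6,
  ∂F/∂y = tan(y)^2 + 1.

Since d/dx[F] = ∂F/∂x + (∂F/∂y)·y' = 0, solve for y':
  (∂F/∂y)·y' = -∂F/∂x
  dy/dx = -(∂F/∂x)/(∂F/∂y) = -(-6)/(tan(y)^2 + 1) = 6cos(y)^2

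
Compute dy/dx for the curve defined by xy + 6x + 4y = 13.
Differentiate the relation implicitly: treat y = y(x) and apply the chain rule, so every y-derivative picks up a y' = dy/dx factor.

With everything moved to the left-hand side, differentiate term by term:
  d/dx[xy] = x·y' + y
  d/dx[6x] = 6
  d/dx[4y] = 4·y'
  d/dx[-13] = 0

Separating the contributions that come from x directly and those that come through y:
  without y':      y + 6
  multiplying y':  x + 4

so (y + 6) + (x + 4)·y' = 0, and therefore
  dy/dx = -(y + 6)/(x + 4) = (-y - 6)/(x + 4)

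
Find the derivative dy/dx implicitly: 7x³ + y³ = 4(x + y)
Take d/dx of both sides. Since y is implicitly a function of x, the chain rule attaches a y' = dy/dx factor whenever we differentiate through y.

Set F(x, y) = (left side) − (right side), so the curve is F = 0. Differentiating each term of F:
  d/dx[7x^3] = 21x^2
  d/dx[-4x] = -4
  d/dx[y^3] = 3y^2·y'
  d/dx[-4y] = -4·y'

Collecting, the y'-free part is the partial derivative in x and the y' coefficient is the partial derivative in y:
  ∂F/∂x = 21x^2 - 4
  ∂F/∂y = 3y^2 - 4

so d/dx[F(x, y(x))] = ∂F/∂x + (∂F/∂y)·y' = 0. Rearranging,
  dy/dx = -(∂F/∂x)/(∂F/∂y) = -(21x^2 - 4)/(3y^2 - 4) = (4 - 21x^2)/(3y^2 - 4)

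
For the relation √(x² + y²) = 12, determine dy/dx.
Differentiate both sides with respect to x, treating y as y(x). By the chain rule, any term containing y contributes a factor of y' = dy/dx when we differentiate it.

Move every term to one side and write the relation as F(x, y) = 0. Term by term,
  d/dx[√(x^2 + y^2)] = (x + y·y')/√(x^2 + y^2)
  d/dx[-12] = 0

The pieces without y' make up ∂F/∂x and the coefficient of y' is ∂F/∂y:
  ∂F/∂x = x/√(x^2 + y^2),
  ∂F/∂y = y/√(x^2 + y^2).

Since d/dx[F] = ∂F/∂x + (∂F/∂y)·y' = 0, solve for y':
  (∂F/∂y)·y' = -∂F/∂x
  dy/dx = -(∂F/∂x)/(∂F/∂y) = -(x/√(x^2 + y^2))/(y/√(x^2 + y^2)) = -x/y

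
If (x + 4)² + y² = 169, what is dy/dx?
Take d/dx of both sides. Since y is implicitly a function of x, the chain rule attaches a y' = dy/dx factor whenever we differentiate through y.

Set F(x, y) = (left side) − (right side), so the curve is F = 0. Differentiating each term of F:
  d/dx[y^2] = 2y·y'
  d/dx[(x + 4)^2] = 2x + 8
  d/dx[-169] = 0

Collecting, the y'-free part is the partial derivative in x and the y' coefficient is the partial derivative in y:
  ∂F/∂x = 2x + 8
  ∂F/∂y = 2y

so d/dx[F(x, y(x))] = ∂F/∂x + (∂F/∂y)·y' = 0. Rearranging,
  dy/dx = -(∂F/∂x)/(∂F/∂y) = -(2x + 8)/(2y) = (-x - 4)/y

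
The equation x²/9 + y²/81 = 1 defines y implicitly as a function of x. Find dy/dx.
Apply d/dx to both sides, remembering that y depends on x. Each occurrence of y therefore brings in a y' = dy/dx via the chain rule.

With F(x, y) equal to the left-hand side minus the right, differentiate F term by term:
  d/dx[x^2/9] = 2x/9
  d/dx[y^2/81] = 2y·y'/81
  d/dx[-1] = 0
Adding these up, d/dx[F] = 0 becomes
  (2x/9) + (2y/81)·y' = 0,
so isolating y',
  dy/dx = -(2x/9)/(2y/81) = -9x/y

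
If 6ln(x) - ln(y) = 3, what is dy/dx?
Take d/dx of both sides. Since y is implicitly a function of x, the chain rule attaches a y' = dy/dx factor whenever we differentiate through y.

Set F(x, y) = (left side) − (right side), so the curve is F = 0. Differentiating each term of F:
  d/dx[6ln(x)] = 6/x
  d/dx[-ln(y)] = -y'/y
  d/dx[-3] = 0

Collecting, the y'-free part is the partial derivative in x and the y' coefficient is the partial derivative in y:
  ∂F/∂x = 6/x
  ∂F/∂y = -1/y

so d/dx[F(x, y(x))] = ∂F/∂x + (∂F/∂y)·y' = 0. Rearranging,
  dy/dx = -(∂F/∂x)/(∂F/∂y) = -(6/x)/(-1/y) = 6y/x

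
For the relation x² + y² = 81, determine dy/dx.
Differentiate both sides with respect to x, treating y as y(x). By the chain rule, any term containing y contributes a factor of y' = dy/dx when we differentiate it.

Move every term to one side and write the relation as F(x, y) = 0. Term by term,
  d/dx[x^2] = 2x
  d/dx[y^2] = 2y·y'
  d/dx[-81] = 0

The pieces without y' make up ∂F/∂x and the coefficient of y' is ∂F/∂y:
  ∂F/∂x = 2x,
  ∂F/∂y = 2y.

Since d/dx[F] = ∂F/∂x + (∂F/∂y)·y' = 0, solve for y':
  (∂F/∂y)·y' = -∂F/∂x
  dy/dx = -(∂F/∂x)/(∂F/∂y) = -(2x)/(2y) = -x/y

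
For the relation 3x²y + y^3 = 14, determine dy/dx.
Apply d/dx to both sides, remembering that y depends on x. Each occurrence of y therefore brings in a y' = dy/dx via the chain rule.

With F(x, y) equal to the left-hand side minus the right, differentiate F term by term:
  d/dx[3x^2y] = 3x^2·y' + 6xy
  d/dx[y^3] = 3y^2·y'
  d/dx[-14] = 0
Adding these up, d/dx[F] = 0 becomes
  (6xy) + (3x^2 + 3y^2)·y' = 0,
so isolating y',
  dy/dx = -(6xy)/(3x^2 + 3y^2) = -2xy/(x^2 + y^2)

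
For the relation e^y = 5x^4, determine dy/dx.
Differentiate the relation implicitly: treat y = y(x) and apply the chain rule, so every y-derivative picks up a y' = dy/dx factor.

With everything moved to the left-hand side, differentiate term by term:
  d/dx[-5x^4] = -20x^3
  d/dx[e^(y)] = y'·e^(y)

Separating the contributions that come from x directly and those that come through y:
  without y':      -20x^3
  multiplying y':  e^(y)

so (-20x^3) + (e^(y))·y' = 0, and therefore
  dy/dx = -(-20x^3)/(e^(y)) = 20x^3e^(-y)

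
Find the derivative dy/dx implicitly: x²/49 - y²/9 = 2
Differentiate both sides with respect to x, treating y as y(x). By the chain rule, any term containing y contributes a factor of y' = dy/dx when we differentiate it.

Move every term to one side and write the relation as F(x, y) = 0. Term by term,
  d/dx[x^2/49] = 2x/49
  d/dx[-y^2/9] = -2y·y'/9
  d/dx[-2] = 0

The pieces without y' make up ∂F/∂x and the coefficient of y' is ∂F/∂y:
  ∂F/∂x = 2x/49,
  ∂F/∂y = -2y/9.

Since d/dx[F] = ∂F/∂x + (∂F/∂y)·y' = 0, solve for y':
  (∂F/∂y)·y' = -∂F/∂x
  dy/dx = -(∂F/∂x)/(∂F/∂y) = -(2x/49)/(-2y/9) = 9x/(49y)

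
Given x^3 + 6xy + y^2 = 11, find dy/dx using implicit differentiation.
Differentiate both sides with respect to x, treating y as y(x). By the chain rule, any term containing y contributes a factor of y' = dy/dx when we differentiate it.

Move every term to one side and write the relation as F(x, y) = 0. Term by term,
  d/dx[x^3] = 3x^2
  d/dx[6xy] = 6x·y' + 6y
  d/dx[y^2] = 2y·y'
  d/dx[-11] = 0

The pieces without y' make up ∂F/∂x and the coefficient of y' is ∂F/∂y:
  ∂F/∂x = 3x^2 + 6y,
  ∂F/∂y = 6x + 2y.

Since d/dx[F] = ∂F/∂x + (∂F/∂y)·y' = 0, solve for y':
  (∂F/∂y)·y' = -∂F/∂x
  dy/dx = -(∂F/∂x)/(∂F/∂y) = -(3x^2 + 6y)/(6x + 2y) = 3(-x^2 - 2y)/(2(3x + y))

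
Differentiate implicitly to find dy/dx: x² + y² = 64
Differentiate both sides with respect to x, treating y as y(x). By the chain rule, any term containing y contributes a factor of y' = dy/dx when we differentiate it.

Move every term to one side and write the relation as F(x, y) = 0. Term by term,
  d/dx[x^2] = 2x
  d/dx[y^2] = 2y·y'
  d/dx[-64] = 0

The pieces without y' make up ∂F/∂x and the coefficient of y' is ∂F/∂y:
  ∂F/∂x = 2x,
  ∂F/∂y = 2y.

Since d/dx[F] = ∂F/∂x + (∂F/∂y)·y' = 0, solve for y':
  (∂F/∂y)·y' = -∂F/∂x
  dy/dx = -(∂F/∂x)/(∂F/∂y) = -(2x)/(2y) = -x/y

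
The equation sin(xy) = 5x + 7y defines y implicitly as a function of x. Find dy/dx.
Take d/dx of both sides. Since y is implicitly a function of x, the chain rule attaches a y' = dy/dx factor whenever we differentiate through y.

Set F(x, y) = (left side) − (right side), so the curve is F = 0. Differentiating each term of F:
  d/dx[-5x] = -5
  d/dx[-7y] = -7·y'
  d/dx[sin(xy)] = (x·y' + y)·cos(xy)

Collecting, the y'-free part is the partial derivative in x and the y' coefficient is the partial derivative in y:
  ∂F/∂x = y·cos(xy) - 5
  ∂F/∂y = x·cos(xy) - 7

so d/dx[F(x, y(x))] = ∂F/∂x + (∂F/∂y)·y' = 0. Rearranging,
  dy/dx = -(∂F/∂x)/(∂F/∂y) = -(y·cos(xy) - 5)/(x·cos(xy) - 7) = (-y·cos(xy) + 5)/(x·cos(xy) - 7)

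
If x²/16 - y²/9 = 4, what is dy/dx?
Apply d/dx to both sides, remembering that y depends on x. Each occurrence of y therefore brings in a y' = dy/dx via the chain rule.

With F(x, y) equal to the left-hand side minus the right, differentiate F term by term:
  d/dx[x^2/16] = x/8
  d/dx[-y^2/9] = -2y·y'/9
  d/dx[-4] = 0
Adding these up, d/dx[F] = 0 becomes
  (x/8) + (-2y/9)·y' = 0,
so isolating y',
  dy/dx = -(x/8)/(-2y/9) = 9x/(16y)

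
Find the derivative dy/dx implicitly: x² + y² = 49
Differentiate the relation implicitly: treat y = y(x) and apply the chain rule, so every y-derivative picks up a y' = dy/dx factor.

With everything moved to the left-hand side, differentiate term by term:
  d/dx[x^2] = 2x
  d/dx[y^2] = 2y·y'
  d/dx[-49] = 0

Separating the contributions that come from x directly and those that come through y:
  without y':      2x
  multiplying y':  2y

so (2x) + (2y)·y' = 0, and therefore
  dy/dx = -(2x)/(2y) = -x/y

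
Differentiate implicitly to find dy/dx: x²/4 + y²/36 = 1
Apply d/dx to both sides, remembering that y depends on x. Each occurrence of y therefore brings in a y' = dy/dx via the chain rule.

With F(x, y) equal to the left-hand side minus the right, differentiate F term by term:
  d/dx[x^2/4] = x/2
  d/dx[y^2/36] = y·y'/18
  d/dx[-1] = 0
Adding these up, d/dx[F] = 0 becomes
  (x/2) + (y/18)·y' = 0,
so isolating y',
  dy/dx = -(x/2)/(y/18) = -9x/y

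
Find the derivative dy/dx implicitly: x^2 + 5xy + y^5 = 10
Take d/dx of both sides. Since y is implicitly a function of x, the chain rule attaches a y' = dy/dx factor whenever we differentiate through y.

Set F(x, y) = (left side) − (right side), so the curve is F = 0. Differentiating each term of F:
  d/dx[x^2] = 2x
  d/dx[5xy] = 5x·y' + 5y
  d/dx[y^5] = 5y^4·y'
  d/dx[-10] = 0

Collecting, the y'-free part is the partial derivative in x and the y' coefficient is the partial derivative in y:
  ∂F/∂x = 2x + 5y
  ∂F/∂y = 5x + 5y^4

so d/dx[F(x, y(x))] = ∂F/∂x + (∂F/∂y)·y' = 0. Rearranging,
  dy/dx = -(∂F/∂x)/(∂F/∂y) = -(2x + 5y)/(5x + 5y^4) = (-2x/5 - y)/(x + y^4)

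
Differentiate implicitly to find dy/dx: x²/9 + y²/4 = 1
Differentiate both sides with respect to x, treating y as y(x). By the chain rule, any term containing y contributes a factor of y' = dy/dx when we differentiate it.

Move every term to one side and write the relation as F(x, y) = 0. Term by term,
  d/dx[x^2/9] = 2x/9
  d/dx[y^2/4] = y·y'/2
  d/dx[-1] = 0

The pieces without y' make up ∂F/∂x and the coefficient of y' is ∂F/∂y:
  ∂F/∂x = 2x/9,
  ∂F/∂y = y/2.

Since d/dx[F] = ∂F/∂x + (∂F/∂y)·y' = 0, solve for y':
  (∂F/∂y)·y' = -∂F/∂x
  dy/dx = -(∂F/∂x)/(∂F/∂y) = -(2x/9)/(y/2) = -4x/(9y)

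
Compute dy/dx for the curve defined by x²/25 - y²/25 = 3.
Take d/dx of both sides. Since y is implicitly a function of x, the chain rule attaches a y' = dy/dx factor whenever we differentiate through y.

Set F(x, y) = (left side) − (right side), so the curve is F = 0. Differentiating each term of F:
  d/dx[x^2/25] = 2x/25
  d/dx[-y^2/25] = -2y·y'/25
  d/dx[-3] = 0

Collecting, the y'-free part is the partial derivative in x and the y' coefficient is the partial derivative in y:
  ∂F/∂x = 2x/25
  ∂F/∂y = -2y/25

so d/dx[F(x, y(x))] = ∂F/∂x + (∂F/∂y)·y' = 0. Rearranging,
  dy/dx = -(∂F/∂x)/(∂F/∂y) = -(2x/25)/(-2y/25) = x/y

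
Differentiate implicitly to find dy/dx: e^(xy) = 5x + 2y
Differentiate both sides with respect to x, treating y as y(x). By the chain rule, any term containing y contributes a factor of y' = dy/dx when we differentiate it.

Move every term to one side and write the relation as F(x, y) = 0. Term by term,
  d/dx[-5x] = -5
  d/dx[-2y] = -2·y'
  d/dx[e^(xy)] = (x·y' + y)·e^(xy)

The pieces without y' make up ∂F/∂x and the coefficient of y' is ∂F/∂y:
  ∂F/∂x = y·e^(xy) - 5,
  ∂F/∂y = x·e^(xy) - 2.

Since d/dx[F] = ∂F/∂x + (∂F/∂y)·y' = 0, solve for y':
  (∂F/∂y)·y' = -∂F/∂x
  dy/dx = -(∂F/∂x)/(∂F/∂y) = -(y·e^(xy) - 5)/(x·e^(xy) - 2) = (-y·e^(xy) + 5)/(x·e^(xy) - 2)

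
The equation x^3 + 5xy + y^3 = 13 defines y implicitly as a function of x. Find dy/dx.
Take d/dx of both sides. Since y is implicitly a function of x, the chain rule attaches a y' = dy/dx factor whenever we differentiate through y.

Set F(x, y) = (left side) − (right side), so the curve is F = 0. Differentiating each term of F:
  d/dx[x^3] = 3x^2
  d/dx[5xy] = 5x·y' + 5y
  d/dx[y^3] = 3y^2·y'
  d/dx[-13] = 0

Collecting, the y'-free part is the partial derivative in x and the y' coefficient is the partial derivative in y:
  ∂F/∂x = 3x^2 + 5y
  ∂F/∂y = 5x + 3y^2

so d/dx[F(x, y(x))] = ∂F/∂x + (∂F/∂y)·y' = 0. Rearranging,
  dy/dx = -(∂F/∂x)/(∂F/∂y) = -(3x^2 + 5y)/(5x + 3y^2) = (-3x^2 - 5y)/(5x + 3y^2)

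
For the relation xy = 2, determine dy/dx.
Apply d/dx to both sides, remembering that y depends on x. Each occurrence of y therefore brings in a y' = dy/dx via the chain rule.

With F(x, y) equal to the left-hand side minus the right, differentiate F term by term:
  d/dx[xy] = x·y' + y
  d/dx[-2] = 0
Adding these up, d/dx[F] = 0 becomes
  (y) + (x)·y' = 0,
so isolating y',
  dy/dx = -(y)/(x) = -y/x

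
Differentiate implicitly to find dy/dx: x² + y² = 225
Differentiate both sides with respect to x, treating y as y(x). By the chain rule, any term containing y contributes a factor of y' = dy/dx when we differentiate it.

Move every term to one side and write the relation as F(x, y) = 0. Term by term,
  d/dx[x^2] = 2x
  d/dx[y^2] = 2y·y'
  d/dx[-225] = 0

The pieces without y' make up ∂F/∂x and the coefficient of y' is ∂F/∂y:
  ∂F/∂x = 2x,
  ∂F/∂y = 2y.

Since d/dx[F] = ∂F/∂x + (∂F/∂y)·y' = 0, solve for y':
  (∂F/∂y)·y' = -∂F/∂x
  dy/dx = -(∂F/∂x)/(∂F/∂y) = -(2x)/(2y) = -x/y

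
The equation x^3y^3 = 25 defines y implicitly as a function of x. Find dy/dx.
Apply d/dx to both sides, remembering that y depends on x. Each occurrence of y therefore brings in a y' = dy/dx via the chain rule.

With F(x, y) equal to the left-hand side minus the right, differentiate F term by term:
  d/dx[x^3y^3] = 3x^3y^2·y' + 3x^2y^3
  d/dx[-25] = 0
Adding these up, d/dx[F] = 0 becomes
  (3x^2y^3) + (3x^3y^2)·y' = 0,
so isolating y',
  dy/dx = -(3x^2y^3)/(3x^3y^2) = -y/x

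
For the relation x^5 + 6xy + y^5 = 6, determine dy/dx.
Differentiate both sides with respect to x, treating y as y(x). By the chain rule, any term containing y contributes a factor of y' = dy/dx when we differentiate it.

Move every term to one side and write the relation as F(x, y) = 0. Term by term,
  d/dx[x^5] = 5x^4
  d/dx[6xy] = 6x·y' + 6y
  d/dx[y^5] = 5y^4·y'
  d/dx[-6] = 0

The pieces without y' make up ∂F/∂x and the coefficient of y' is ∂F/∂y:
  ∂F/∂x = 5x^4 + 6y,
  ∂F/∂y = 6x + 5y^4.

Since d/dx[F] = ∂F/∂x + (∂F/∂y)·y' = 0, solve for y':
  (∂F/∂y)·y' = -∂F/∂x
  dy/dx = -(∂F/∂x)/(∂F/∂y) = -(5x^4 + 6y)/(6x + 5y^4) = (-5x^4 - 6y)/(6x + 5y^4)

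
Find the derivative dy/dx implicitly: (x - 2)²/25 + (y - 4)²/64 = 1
Differentiate both sides with respect to x, treating y as y(x). By the chain rule, any term containing y contributes a factor of y' = dy/dx when we differentiate it.

Move every term to one side and write the relation as F(x, y) = 0. Term by term,
  d/dx[(x - 2)^2/25] = 2x/25 - 4/25
  d/dx[(y - 4)^2/64] = y'(y - 4)/32
  d/dx[-1] = 0

The pieces without y' make up ∂F/∂x and the coefficient of y' is ∂F/∂y:
  ∂F/∂x = 2x/25 - 4/25,
  ∂F/∂y = y/32 - 1/8.

Since d/dx[F] = ∂F/∂x + (∂F/∂y)·y' = 0, solve for y':
  (∂F/∂y)·y' = -∂F/∂x
  dy/dx = -(∂F/∂x)/(∂F/∂y) = -(2x/25 - 4/25)/(y/32 - 1/8)
        = -(2(x - 2)/25)/((y - 4)/32) = 64(2 - x)/(25(y - 4))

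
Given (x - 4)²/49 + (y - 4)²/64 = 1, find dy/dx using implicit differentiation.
Differentiate both sides with respect to x, treating y as y(x). By the chain rule, any term containing y contributes a factor of y' = dy/dx when we differentiate it.

Move every term to one side and write the relation as F(x, y) = 0. Term by term,
  d/dx[(x - 4)^2/49] = 2x/49 - 8/49
  d/dx[(y - 4)^2/64] = y'(y - 4)/32
  d/dx[-1] = 0

The pieces without y' make up ∂F/∂x and the coefficient of y' is ∂F/∂y:
  ∂F/∂x = 2x/49 - 8/49,
  ∂F/∂y = y/32 - 1/8.

Since d/dx[F] = ∂F/∂x + (∂F/∂y)·y' = 0, solve for y':
  (∂F/∂y)·y' = -∂F/∂x
  dy/dx = -(∂F/∂x)/(∂F/∂y) = -(2x/49 - 8/49)/(y/32 - 1/8)
        = -(2(x - 4)/49)/((y - 4)/32) = 64(4 - x)/(49(y - 4))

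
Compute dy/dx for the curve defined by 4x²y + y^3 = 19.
Apply d/dx to both sides, remembering that y depends on x. Each occurrence of y therefore brings in a y' = dy/dx via the chain rule.

With F(x, y) equal to the left-hand side minus the right, differentiate F term by term:
  d/dx[4x^2y] = 4x^2·y' + 8xy
  d/dx[y^3] = 3y^2·y'
  d/dx[-19] = 0
Adding these up, d/dx[F] = 0 becomes
  (8xy) + (4x^2 + 3y^2)·y' = 0,
so isolating y',
  dy/dx = -(8xy)/(4x^2 + 3y^2) = -8xy/(4x^2 + 3y^2)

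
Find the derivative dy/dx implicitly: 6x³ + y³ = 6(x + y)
Differentiate the relation implicitly: treat y = y(x) and apply the chain rule, so every y-derivative picks up a y' = dy/dx factor.

With everything moved to the left-hand side, differentiate term by term:
  d/dx[6x^3] = 18x^2
  d/dx[-6x] = -6
  d/dx[y^3] = 3y^2·y'
  d/dx[-6y] = -6·y'

Separating the contributions that come from x directly and those that come through y:
  without y':      18x^2 - 6
  multiplying y':  3y^2 - 6

so (18x^2 - 6) + (3y^2 - 6)·y' = 0, and therefore
  dy/dx = -(18x^2 - 6)/(3y^2 - 6) = 2(1 - 3x^2)/(y^2 - 2)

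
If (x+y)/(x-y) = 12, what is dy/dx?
Apply d/dx to both sides, remembering that y depends on x. Each occurrence of y therefore brings in a y' = dy/dx via the chain rule.

With F(x, y) equal to the left-hand side minus the right, differentiate F term by term:
  d/dx[(x + y)/(x - y)] = (y' + 1)/(x - y) + (x + y)(y' - 1)/(x - y)^2
  d/dx[-12] = 0
Adding these up, d/dx[F] = 0 becomes
  (1/(x - y) - (x + y)/(x - y)^2) + (1/(x - y) + (x + y)/(x - y)^2)·y' = 0,
so isolating y',
  dy/dx = -(1/(x - y) - (x + y)/(x - y)^2)/(1/(x - y) + (x + y)/(x - y)^2)
        = -(-2y/(x - y)^2)/(2x/(x - y)^2) = y/x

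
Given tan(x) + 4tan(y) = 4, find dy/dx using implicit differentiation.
Differentiate both sides with respect to x, treating y as y(x). By the chain rule, any term containing y contributes a factor of y' = dy/dx when we differentiate it.

Move every term to one side and write the relation as F(x, y) = 0. Term by term,
  d/dx[tan(x)] = tan(x)^2 + 1
  d/dx[4tan(y)] = 4·y'(tan(y)^2 + 1)
  d/dx[-4] = 0

The pieces without y' make up ∂F/∂x and the coefficient of y' is ∂F/∂y:
  ∂F/∂x = tan(x)^2 + 1,
  ∂F/∂y = 4tan(y)^2 + 4.

Since d/dx[F] = ∂F/∂x + (∂F/∂y)·y' = 0, solve for y':
  (∂F/∂y)·y' = -∂F/∂x
  dy/dx = -(∂F/∂x)/(∂F/∂y) = -(tan(x)^2 + 1)/(4tan(y)^2 + 4) = -cos(y)^2/(4cos(x)^2)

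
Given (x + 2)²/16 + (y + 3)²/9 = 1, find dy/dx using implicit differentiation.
Apply d/dx to both sides, remembering that y depends on x. Each occurrence of y therefore brings in a y' = dy/dx via the chain rule.

With F(x, y) equal to the left-hand side minus the right, differentiate F term by term:
  d/dx[(x + 2)^2/16] = x/8 + 1/4
  d/dx[(y + 3)^2/9] = 2·y'(y + 3)/9
  d/dx[-1] = 0
Adding these up, d/dx[F] = 0 becomes
  (x/8 + 1/4) + (2y/9 + 2/3)·y' = 0,
so isolating y',
  dy/dx = -(x/8 + 1/4)/(2y/9 + 2/3)
        = -((x + 2)/8)/(2(y + 3)/9) = 9(-x - 2)/(16(y + 3))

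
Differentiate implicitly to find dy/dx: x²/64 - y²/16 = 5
Take d/dx of both sides. Since y is implicitly a function of x, the chain rule attaches a y' = dy/dx factor whenever we differentiate through y.

Set F(x, y) = (left side) − (right side), so the curve is F = 0. Differentiating each term of F:
  d/dx[x^2/64] = x/32
  d/dx[-y^2/16] = -y·y'/8
  d/dx[-5] = 0

Collecting, the y'-free part is the partial derivative in x and the y' coefficient is the partial derivative in y:
  ∂F/∂x = x/32
  ∂F/∂y = -y/8

so d/dx[F(x, y(x))] = ∂F/∂x + (∂F/∂y)·y' = 0. Rearranging,
  dy/dx = -(∂F/∂x)/(∂F/∂y) = -(x/32)/(-y/8) = x/(4y)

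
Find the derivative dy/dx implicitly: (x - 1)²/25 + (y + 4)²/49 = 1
Take d/dx of both sides. Since y is implicitly a function of x, the chain rule attaches a y' = dy/dx factor whenever we differentiate through y.

Set F(x, y) = (left side) − (right side), so the curve is F = 0. Differentiating each term of F:
  d/dx[(x - 1)^2/25] = 2x/25 - 2/25
  d/dx[(y + 4)^2/49] = 2·y'(y + 4)/49
  d/dx[-1] = 0

Collecting, the y'-free part is the partial derivative in x and the y' coefficient is the partial derivative in y:
  ∂F/∂x = 2x/25 - 2/25
  ∂F/∂y = 2y/49 + 8/49

so d/dx[F(x, y(x))] = ∂F/∂x + (∂F/∂y)·y' = 0. Rearranging,
  dy/dx = -(∂F/∂x)/(∂F/∂y) = -(2x/25 - 2/25)/(2y/49 + 8/49)
        = -(2(x - 1)/25)/(2(y + 4)/49) = 49(1 - x)/(25(y + 4))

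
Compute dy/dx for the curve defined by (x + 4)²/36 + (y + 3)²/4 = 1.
Differentiate the relation implicitly: treat y = y(x) and apply the chain rule, so every y-derivative picks up a y' = dy/dx factor.

With everything moved to the left-hand side, differentiate term by term:
  d/dx[(x + 4)^2/36] = x/18 + 2/9
  d/dx[(y + 3)^2/4] = y'(y + 3)/2
  d/dx[-1] = 0

Separating the contributions that come from x directly and those that come through y:
  without y':      x/18 + 2/9
  multiplying y':  y/2 + 3/2

so (x/18 + 2/9) + (y/2 + 3/2)·y' = 0, and therefore
  dy/dx = -(x/18 + 2/9)/(y/2 + 3/2)
        = -((x + 4)/18)/((y + 3)/2) = (-x - 4)/(9(y + 3))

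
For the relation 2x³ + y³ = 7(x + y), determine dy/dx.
Apply d/dx to both sides, remembering that y depends on x. Each occurrence of y therefore brings in a y' = dy/dx via the chain rule.

With F(x, y) equal to the left-hand side minus the right, differentiate F term by term:
  d/dx[2x^3] = 6x^2
  d/dx[-7x] = -7
  d/dx[y^3] = 3y^2·y'
  d/dx[-7y] = -7·y'
Adding these up, d/dx[F] = 0 becomes
  (6x^2 - 7) + (3y^2 - 7)·y' = 0,
so isolating y',
  dy/dx = -(6x^2 - 7)/(3y^2 - 7) = (7 - 6x^2)/(3y^2 - 7)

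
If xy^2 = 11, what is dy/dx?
Differentiate the relation implicitly: treat y = y(x) and apply the chain rule, so every y-derivative picks up a y' = dy/dx factor.

With everything moved to the left-hand side, differentiate term by term:
  d/dx[xy^2] = 2xy·y' + y^2
  d/dx[-11] = 0

Separating the contributions that come from x directly and those that come through y:
  without y':      y^2
  multiplying y':  2xy

so (y^2) + (2xy)·y' = 0, and therefore
  dy/dx = -(y^2)/(2xy) = -y/(2x)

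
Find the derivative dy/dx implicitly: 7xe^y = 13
Differentiate both sides with respect to x, treating y as y(x). By the chain rule, any term containing y contributes a factor of y' = dy/dx when we differentiate it.

Move every term to one side and write the relation as F(x, y) = 0. Term by term,
  d/dx[7x·e^(y)] = 7x·y'·e^(y) + 7e^(y)
  d/dx[-13] = 0

The pieces without y' make up ∂F/∂x and the coefficient of y' is ∂F/∂y:
  ∂F/∂x = 7e^(y),
  ∂F/∂y = 7x·e^(y).

Since d/dx[F] = ∂F/∂x + (∂F/∂y)·y' = 0, solve for y':
  (∂F/∂y)·y' = -∂F/∂x
  dy/dx = -(∂F/∂x)/(∂F/∂y) = -(7e^(y))/(7x·e^(y)) = -1/x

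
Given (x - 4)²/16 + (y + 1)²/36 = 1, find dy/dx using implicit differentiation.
Apply d/dx to both sides, remembering that y depends on x. Each occurrence of y therefore brings in a y' = dy/dx via the chain rule.

With F(x, y) equal to the left-hand side minus the right, differentiate F term by term:
  d/dx[(x - 4)^2/16] = x/8 - 1/2
  d/dx[(y + 1)^2/36] = y'(y + 1)/18
  d/dx[-1] = 0
Adding these up, d/dx[F] = 0 becomes
  (x/8 - 1/2) + (y/18 + 1/18)·y' = 0,
so isolating y',
  dy/dx = -(x/8 - 1/2)/(y/18 + 1/18)
        = -((x - 4)/8)/((y + 1)/18) = 9(4 - x)/(4(y + 1))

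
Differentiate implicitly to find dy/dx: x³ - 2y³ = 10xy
Apply d/dx to both sides, remembering that y depends on x. Each occurrence of y therefore brings in a y' = dy/dx via the chain rule.

With F(x, y) equal to the left-hand side minus the right, differentiate F term by term:
  d/dx[x^3] = 3x^2
  d/dx[-10xy] = -10x·y' - 10y
  d/dx[-2y^3] = -6y^2·y'
Adding these up, d/dx[F] = 0 becomes
  (3x^2 - 10y) + (-10x - 6y^2)·y' = 0,
so isolating y',
  dy/dx = -(3x^2 - 10y)/(-10x - 6y^2) = (3x^2 - 10y)/(2(5x + 3y^2))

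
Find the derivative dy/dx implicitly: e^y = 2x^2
Differentiate both sides with respect to x, treating y as y(x). By the chain rule, any term containing y contributes a factor of y' = dy/dx when we differentiate it.

Move every term to one side and write the relation as F(x, y) = 0. Term by term,
  d/dx[-2x^2] = -4x
  d/dx[e^(y)] = y'·e^(y)

The pieces without y' make up ∂F/∂x and the coefficient of y' is ∂F/∂y:
  ∂F/∂x = -4x,
  ∂F/∂y = e^(y).

Since d/dx[F] = ∂F/∂x + (∂F/∂y)·y' = 0, solve for y':
  (∂F/∂y)·y' = -∂F/∂x
  dy/dx = -(∂F/∂x)/(∂F/∂y) = -(-4x)/(e^(y)) = 4x·e^(-y)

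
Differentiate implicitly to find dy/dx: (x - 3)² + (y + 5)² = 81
Differentiate both sides with respect to x, treating y as y(x). By the chain rule, any term containing y contributes a factor of y' = dy/dx when we differentiate it.

Move every term to one side and write the relation as F(x, y) = 0. Term by term,
  d/dx[(x - 3)^2] = 2x - 6
  d/dx[(y + 5)^2] = 2·y'(y + 5)
  d/dx[-81] = 0

The pieces without y' make up ∂F/∂x and the coefficient of y' is ∂F/∂y:
  ∂F/∂x = 2x - 6,
  ∂F/∂y = 2y + 10.

Since d/dx[F] = ∂F/∂x + (∂F/∂y)·y' = 0, solve for y':
  (∂F/∂y)·y' = -∂F/∂x
  dy/dx = -(∂F/∂x)/(∂F/∂y) = -(2x - 6)/(2y + 10) = (3 - x)/(y + 5)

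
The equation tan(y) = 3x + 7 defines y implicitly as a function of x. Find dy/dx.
Apply d/dx to both sides, remembering that y depends on x. Each occurrence of y therefore brings in a y' = dy/dx via the chain rule.

With F(x, y) equal to the left-hand side minus the right, differentiate F term by term:
  d/dx[-3x] = -3
  d/dx[tan(y)] = y'(tan(y)^2 + 1)
  d/dx[-7] = 0
Adding these up, d/dx[F] = 0 becomes
  (-3) + (tan(y)^2 + 1)·y' = 0,
so isolating y',
  dy/dx = -(-3)/(tan(y)^2 + 1) = 3cos(y)^2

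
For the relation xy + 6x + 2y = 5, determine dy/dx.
Differentiate the relation implicitly: treat y = y(x) and apply the chain rule, so every y-derivative picks up a y' = dy/dx factor.

With everything moved to the left-hand side, differentiate term by term:
  d/dx[xy] = x·y' + y
  d/dx[6x] = 6
  d/dx[2y] = 2·y'
  d/dx[-5] = 0

Separating the contributions that come from x directly and those that come through y:
  without y':      y + 6
  multiplying y':  x + 2

so (y + 6) + (x + 2)·y' = 0, and therefore
  dy/dx = -(y + 6)/(x + 2) = (-y - 6)/(x + 2)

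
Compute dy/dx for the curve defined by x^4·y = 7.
Take d/dx of both sides. Since y is implicitly a function of x, the chain rule attaches a y' = dy/dx factor whenever we differentiate through y.

Set F(x, y) = (left side) − (right side), so the curve is F = 0. Differentiating each term of F:
  d/dx[x^4y] = x^4·y' + 4x^3y
  d/dx[-7] = 0

Collecting, the y'-free part is the partial derivative in x and the y' coefficient is the partial derivative in y:
  ∂F/∂x = 4x^3y
  ∂F/∂y = x^4

so d/dx[F(x, y(x))] = ∂F/∂x + (∂F/∂y)·y' = 0. Rearranging,
  dy/dx = -(∂F/∂x)/(∂F/∂y) = -(4x^3y)/(x^4) = -4y/x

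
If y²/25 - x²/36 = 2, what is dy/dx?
Take d/dx of both sides. Since y is implicitly a function of x, the chain rule attaches a y' = dy/dx factor whenever we differentiate through y.

Set F(x, y) = (left side) − (right side), so the curve is F = 0. Differentiating each term of F:
  d/dx[-x^2/36] = -x/18
  d/dx[y^2/25] = 2y·y'/25
  d/dx[-2] = 0

Collecting, the y'-free part is the partial derivative in x and the y' coefficient is the partial derivative in y:
  ∂F/∂x = -x/18
  ∂F/∂y = 2y/25

so d/dx[F(x, y(x))] = ∂F/∂x + (∂F/∂y)·y' = 0. Rearranging,
  dy/dx = -(∂F/∂x)/(∂F/∂y) = -(-x/18)/(2y/25) = 25x/(36y)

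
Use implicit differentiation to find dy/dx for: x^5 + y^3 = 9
Differentiate both sides with respect to x, treating y as y(x). By the chain rule, any term containing y contributes a factor of y' = dy/dx when we differentiate it.

Move every term to one side and write the relation as F(x, y) = 0. Term by term,
  d/dx[x^5] = 5x^4
  d/dx[y^3] = 3y^2·y'
  d/dx[-9] = 0

The pieces without y' make up ∂F/∂x and the coefficient of y' is ∂F/∂y:
  ∂F/∂x = 5x^4,
  ∂F/∂y = 3y^2.

Since d/dx[F] = ∂F/∂x + (∂F/∂y)·y' = 0, solve for y':
  (∂F/∂y)·y' = -∂F/∂x
  dy/dx = -(∂F/∂x)/(∂F/∂y) = -(5x^4)/(3y^2) = -5x^4/(3y^2)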